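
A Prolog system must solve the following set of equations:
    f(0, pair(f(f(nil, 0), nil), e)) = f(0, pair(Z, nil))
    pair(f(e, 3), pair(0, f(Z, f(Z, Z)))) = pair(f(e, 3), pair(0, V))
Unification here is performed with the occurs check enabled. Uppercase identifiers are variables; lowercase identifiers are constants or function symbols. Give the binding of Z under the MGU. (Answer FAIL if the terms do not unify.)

FAIL

Decompose f/2: 0 = 0,  pair(f(f(nil, 0), nil), e) = pair(Z, nil).
Delete trivial equation 0 = 0.
Decompose pair/2: f(f(nil, 0), nil) = Z,  e = nil.
Bind Z := f(f(nil, 0), nil); substituting into the one remaining equation that mentions Z gives: pair(f(e, 3), pair(0, f(f(f(nil, 0), nil), f(f(f(nil, 0), nil), f(f(nil, 0), nil))))) = pair(f(e, 3), pair(0, V)).
Clash: constants e and nil differ; no unifier exists.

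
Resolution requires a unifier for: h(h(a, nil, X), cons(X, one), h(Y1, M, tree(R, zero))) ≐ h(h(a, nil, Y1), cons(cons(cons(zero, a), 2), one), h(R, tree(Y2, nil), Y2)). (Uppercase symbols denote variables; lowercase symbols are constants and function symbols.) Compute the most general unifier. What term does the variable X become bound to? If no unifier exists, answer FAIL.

cons(cons(zero, a), 2)

Decompose h/3: h(a, nil, X) ≐ h(a, nil, Y1),  cons(X, one) ≐ cons(cons(cons(zero, a), 2), one),  h(Y1, M, tree(R, zero)) ≐ h(R, tree(Y2, nil), Y2).
Decompose h/3: a ≐ a,  nil ≐ nil,  X ≐ Y1.
Delete trivial equation a ≐ a.
Delete trivial equation nil ≐ nil.
Bind X := Y1; substituting into the one remaining equation that mentions X gives: cons(Y1, one) ≐ cons(cons(cons(zero, a), 2), one).
Decompose cons/2: Y1 ≐ cons(cons(zero, a), 2),  one ≐ one.
Bind Y1 := cons(cons(zero, a), 2); substituting into the one remaining equation that mentions Y1 gives: h(cons(cons(zero, a), 2), M, tree(R, zero)) ≐ h(R, tree(Y2, nil), Y2). Substituting into the earlier binding gives X := cons(cons(zero, a), 2).
Delete trivial equation one ≐ one.
Decompose h/3: cons(cons(zero, a), 2) ≐ R,  M ≐ tree(Y2, nil),  tree(R, zero) ≐ Y2.
Bind R := cons(cons(zero, a), 2); substituting into the one remaining equation that mentions R gives: tree(cons(cons(zero, a), 2), zero) ≐ Y2.
Bind M := tree(Y2, nil); no other remaining equation mentions M.
Bind Y2 := tree(cons(cons(zero, a), 2), zero). Substituting into the earlier binding gives M := tree(tree(cons(cons(zero, a), 2), zero), nil).
MGU = { X := cons(cons(zero, a), 2), Y1 := cons(cons(zero, a), 2), R := cons(cons(zero, a), 2), M := tree(tree(cons(cons(zero, a), 2), zero), nil), Y2 := tree(cons(cons(zero, a), 2), zero) }, so X := cons(cons(zero, a), 2).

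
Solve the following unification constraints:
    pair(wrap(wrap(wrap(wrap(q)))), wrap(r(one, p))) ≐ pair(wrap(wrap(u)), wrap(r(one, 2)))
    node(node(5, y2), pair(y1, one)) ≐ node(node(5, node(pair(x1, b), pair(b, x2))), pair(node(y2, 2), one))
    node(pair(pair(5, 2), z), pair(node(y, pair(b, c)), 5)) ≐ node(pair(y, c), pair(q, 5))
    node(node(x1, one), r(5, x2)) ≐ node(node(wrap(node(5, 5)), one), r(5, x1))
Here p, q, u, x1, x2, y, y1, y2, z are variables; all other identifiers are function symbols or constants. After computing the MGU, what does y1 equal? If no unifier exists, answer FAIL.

node(node(pair(wrap(node(5, 5)), b), pair(b, wrap(node(5, 5)))), 2)

Decompose pair/2: wrap(wrap(wrap(wrap(q)))) ≐ wrap(wrap(u)),  wrap(r(one, p)) ≐ wrap(r(one, 2)).
Decompose wrap/1: wrap(wrap(wrap(q))) ≐ wrap(u).
Decompose wrap/1: wrap(wrap(q)) ≐ u.
Bind u := wrap(wrap(q)); no other remaining equation mentions u.
Decompose wrap/1: r(one, p) ≐ r(one, 2).
Decompose r/2: one ≐ one,  p ≐ 2.
Delete trivial equation one ≐ one.
Bind p := 2; no other remaining equation mentions p.
Decompose node/2: node(5, y2) ≐ node(5, node(pair(x1, b), pair(b, x2))),  pair(y1, one) ≐ pair(node(y2, 2), one).
Decompose node/2: 5 ≐ 5,  y2 ≐ node(pair(x1, b), pair(b, x2)).
Delete trivial equation 5 ≐ 5.
Bind y2 := node(pair(x1, b), pair(b, x2)); substituting into the one remaining equation that mentions y2 gives: pair(y1, one) ≐ pair(node(node(pair(x1, b), pair(b, x2)), 2), one).
Decompose pair/2: y1 ≐ node(node(pair(x1, b), pair(b, x2)), 2),  one ≐ one.
Bind y1 := node(node(pair(x1, b), pair(b, x2)), 2); no other remaining equation mentions y1.
Delete trivial equation one ≐ one.
Decompose node/2: pair(pair(5, 2), z) ≐ pair(y, c),  pair(node(y, pair(b, c)), 5) ≐ pair(q, 5).
Decompose pair/2: pair(5, 2) ≐ y,  z ≐ c.
Bind y := pair(5, 2); substituting into the one remaining equation that mentions y gives: pair(node(pair(5, 2), pair(b, c)), 5) ≐ pair(q, 5).
Bind z := c; no other remaining equation mentions z.
Decompose pair/2: node(pair(5, 2), pair(b, c)) ≐ q,  5 ≐ 5.
Bind q := node(pair(5, 2), pair(b, c)); no other remaining equation mentions q. Substituting into the earlier binding gives u := wrap(wrap(node(pair(5, 2), pair(b, c)))).
Delete trivial equation 5 ≐ 5.
Decompose node/2: node(x1, one) ≐ node(wrap(node(5, 5)), one),  r(5, x2) ≐ r(5, x1).
Decompose node/2: x1 ≐ wrap(node(5, 5)),  one ≐ one.
Bind x1 := wrap(node(5, 5)); substituting into the one remaining equation that mentions x1 gives: r(5, x2) ≐ r(5, wrap(node(5, 5))). Substituting into the earlier bindings gives y2 := node(pair(wrap(node(5, 5)), b), pair(b, x2)), y1 := node(node(pair(wrap(node(5, 5)), b), pair(b, x2)), 2).
Delete trivial equation one ≐ one.
Decompose r/2: 5 ≐ 5,  x2 ≐ wrap(node(5, 5)).
Delete trivial equation 5 ≐ 5.
Bind x2 := wrap(node(5, 5)). Substituting into the earlier bindings gives y2 := node(pair(wrap(node(5, 5)), b), pair(b, wrap(node(5, 5)))), y1 := node(node(pair(wrap(node(5, 5)), b), pair(b, wrap(node(5, 5)))), 2).
MGU = { u := wrap(wrap(node(pair(5, 2), pair(b, c)))), p := 2, y2 := node(pair(wrap(node(5, 5)), b), pair(b, wrap(node(5, 5)))), y1 := node(node(pair(wrap(node(5, 5)), b), pair(b, wrap(node(5, 5)))), 2), y := pair(5, 2), z := c, q := node(pair(5, 2), pair(b, c)), x1 := wrap(node(5, 5)), x2 := wrap(node(5, 5)) }, so y1 := node(node(pair(wrap(node(5, 5)), b), pair(b, wrap(node(5, 5)))), 2).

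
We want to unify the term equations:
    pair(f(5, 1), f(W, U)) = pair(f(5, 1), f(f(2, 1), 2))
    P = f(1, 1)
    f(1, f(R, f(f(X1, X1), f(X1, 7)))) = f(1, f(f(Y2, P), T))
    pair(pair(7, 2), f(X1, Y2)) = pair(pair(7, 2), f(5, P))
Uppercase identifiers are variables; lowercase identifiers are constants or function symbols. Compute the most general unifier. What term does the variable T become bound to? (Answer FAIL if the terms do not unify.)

f(f(5, 5), f(5, 7))

Decompose pair/2: f(5, 1) = f(5, 1),  f(W, U) = f(f(2, 1), 2).
Delete trivial equation f(5, 1) = f(5, 1).
Decompose f/2: W = f(2, 1),  U = 2.
Bind W := f(2, 1); no other remaining equation mentions W.
Bind U := 2; no other remaining equation mentions U.
Bind P := f(1, 1); substituting into the remaining equations gives: f(1, f(R, f(f(X1, X1), f(X1, 7)))) = f(1, f(f(Y2, f(1, 1)), T)),  pair(pair(7, 2), f(X1, Y2)) = pair(pair(7, 2), f(5, f(1, 1))).
Decompose f/2: 1 = 1,  f(R, f(f(X1, X1), f(X1, 7))) = f(f(Y2, f(1, 1)), T).
Delete trivial equation 1 = 1.
Decompose f/2: R = f(Y2, f(1, 1)),  f(f(X1, X1), f(X1, 7)) = T.
Bind R := f(Y2, f(1, 1)); no other remaining equation mentions R.
Bind T := f(f(X1, X1), f(X1, 7)); no other remaining equation mentions T.
Decompose pair/2: pair(7, 2) = pair(7, 2),  f(X1, Y2) = f(5, f(1, 1)).
Delete trivial equation pair(7, 2) = pair(7, 2).
Decompose f/2: X1 = 5,  Y2 = f(1, 1).
Bind X1 := 5; no other remaining equation mentions X1. Substituting into the earlier binding gives T := f(f(5, 5), f(5, 7)).
Bind Y2 := f(1, 1). Substituting into the earlier binding gives R := f(f(1, 1), f(1, 1)).
MGU = { W -> f(2, 1), U -> 2, P -> f(1, 1), R -> f(f(1, 1), f(1, 1)), T -> f(f(5, 5), f(5, 7)), X1 -> 5, Y2 -> f(1, 1) }, so T -> f(f(5, 5), f(5, 7)).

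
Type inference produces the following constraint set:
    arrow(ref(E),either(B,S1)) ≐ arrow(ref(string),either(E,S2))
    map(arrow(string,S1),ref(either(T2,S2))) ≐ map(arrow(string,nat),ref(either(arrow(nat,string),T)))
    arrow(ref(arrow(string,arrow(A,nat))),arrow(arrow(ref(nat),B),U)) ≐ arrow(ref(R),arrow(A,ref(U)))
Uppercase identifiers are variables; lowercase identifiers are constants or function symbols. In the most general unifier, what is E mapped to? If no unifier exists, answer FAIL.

Decompose arrow/2: ref(E) ≐ ref(string),  either(B,S1) ≐ either(E,S2).
Decompose ref/1: E ≐ string.
Bind E := string; substituting into the one remaining equation that mentions E gives: either(B,S1) ≐ either(string,S2).
Decompose either/2: B ≐ string,  S1 ≐ S2.
Bind B := string; substituting into the one remaining equation that mentions B gives: arrow(ref(arrow(string,arrow(A,nat))),arrow(arrow(ref(nat),string),U)) ≐ arrow(ref(R),arrow(A,ref(U))).
Bind S1 := S2; substituting into the one remaining equation that mentions S1 gives: map(arrow(string,S2),ref(either(T2,S2))) ≐ map(arrow(string,nat),ref(either(arrow(nat,string),T))).
Decompose map/2: arrow(string,S2) ≐ arrow(string,nat),  ref(either(T2,S2)) ≐ ref(either(arrow(nat,string),T)).
Decompose arrow/2: string ≐ string,  S2 ≐ nat.
Delete trivial equation string ≐ string.
Bind S2 := nat; substituting into the one remaining equation that mentions S2 gives: ref(either(T2,nat)) ≐ ref(either(arrow(nat,string),T)). Substituting into the earlier binding gives S1 := nat.
Decompose ref/1: either(T2,nat) ≐ either(arrow(nat,string),T).
Decompose either/2: T2 ≐ arrow(nat,string),  nat ≐ T.
Bind T2 := arrow(nat,string); no other remaining equation mentions T2.
Bind T := nat; no other remaining equation mentions T.
Decompose arrow/2: ref(arrow(string,arrow(A,nat))) ≐ ref(R),  arrow(arrow(ref(nat),string),U) ≐ arrow(A,ref(U)).
Decompose ref/1: arrow(string,arrow(A,nat)) ≐ R.
Bind R := arrow(string,arrow(A,nat)); no other remaining equation mentions R.
Decompose arrow/2: arrow(ref(nat),string) ≐ A,  U ≐ ref(U).
Bind A := arrow(ref(nat),string); no other remaining equation mentions A. Substituting into the earlier binding gives R := arrow(string,arrow(arrow(ref(nat),string),nat)).
Occurs check fails: U occurs in ref(U); the equation U ≐ ref(U) has no finite solution.

FAIL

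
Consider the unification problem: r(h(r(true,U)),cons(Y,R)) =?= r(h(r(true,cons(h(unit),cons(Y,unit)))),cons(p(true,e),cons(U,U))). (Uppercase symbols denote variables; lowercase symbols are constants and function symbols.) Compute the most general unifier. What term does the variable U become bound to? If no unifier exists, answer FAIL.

cons(h(unit),cons(p(true,e),unit))

Decompose r/2: h(r(true,U)) =?= h(r(true,cons(h(unit),cons(Y,unit)))),  cons(Y,R) =?= cons(p(true,e),cons(U,U)).
Decompose h/1: r(true,U) =?= r(true,cons(h(unit),cons(Y,unit))).
Decompose r/2: true =?= true,  U =?= cons(h(unit),cons(Y,unit)).
Delete trivial equation true =?= true.
Bind U := cons(h(unit),cons(Y,unit)); substituting into the remaining equation gives: cons(Y,R) =?= cons(p(true,e),cons(cons(h(unit),cons(Y,unit)),cons(h(unit),cons(Y,unit)))).
Decompose cons/2: Y =?= p(true,e),  R =?= cons(cons(h(unit),cons(Y,unit)),cons(h(unit),cons(Y,unit))).
Bind Y := p(true,e); substituting into the remaining equation gives: R =?= cons(cons(h(unit),cons(p(true,e),unit)),cons(h(unit),cons(p(true,e),unit))). Substituting into the earlier binding gives U := cons(h(unit),cons(p(true,e),unit)).
Bind R := cons(cons(h(unit),cons(p(true,e),unit)),cons(h(unit),cons(p(true,e),unit))).
MGU = { U -> cons(h(unit),cons(p(true,e),unit)), Y -> p(true,e), R -> cons(cons(h(unit),cons(p(true,e),unit)),cons(h(unit),cons(p(true,e),unit))) }, so U -> cons(h(unit),cons(p(true,e),unit)).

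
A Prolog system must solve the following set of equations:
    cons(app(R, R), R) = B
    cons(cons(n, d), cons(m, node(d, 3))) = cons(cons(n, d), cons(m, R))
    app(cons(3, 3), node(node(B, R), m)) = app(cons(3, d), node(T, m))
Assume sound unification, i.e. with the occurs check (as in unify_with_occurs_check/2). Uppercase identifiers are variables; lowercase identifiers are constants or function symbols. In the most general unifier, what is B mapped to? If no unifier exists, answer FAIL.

FAIL

Bind B := cons(app(R, R), R); substituting into the one remaining equation that mentions B gives: app(cons(3, 3), node(node(cons(app(R, R), R), R), m)) = app(cons(3, d), node(T, m)).
Decompose cons/2: cons(n, d) = cons(n, d),  cons(m, node(d, 3)) = cons(m, R).
Delete trivial equation cons(n, d) = cons(n, d).
Decompose cons/2: m = m,  node(d, 3) = R.
Delete trivial equation m = m.
Bind R := node(d, 3); substituting into the remaining equation gives: app(cons(3, 3), node(node(cons(app(node(d, 3), node(d, 3)), node(d, 3)), node(d, 3)), m)) = app(cons(3, d), node(T, m)). Substituting into the earlier binding gives B := cons(app(node(d, 3), node(d, 3)), node(d, 3)).
Decompose app/2: cons(3, 3) = cons(3, d),  node(node(cons(app(node(d, 3), node(d, 3)), node(d, 3)), node(d, 3)), m) = node(T, m).
Decompose cons/2: 3 = 3,  3 = d.
Delete trivial equation 3 = 3.
Clash: constants 3 and d differ; no unifier exists.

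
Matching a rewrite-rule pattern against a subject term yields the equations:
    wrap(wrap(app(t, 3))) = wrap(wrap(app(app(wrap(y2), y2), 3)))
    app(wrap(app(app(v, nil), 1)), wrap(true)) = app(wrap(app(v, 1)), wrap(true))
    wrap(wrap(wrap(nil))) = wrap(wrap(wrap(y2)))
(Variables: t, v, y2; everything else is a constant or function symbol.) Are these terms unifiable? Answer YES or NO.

Decompose wrap/1: wrap(app(t, 3)) = wrap(app(app(wrap(y2), y2), 3)).
Decompose wrap/1: app(t, 3) = app(app(wrap(y2), y2), 3).
Decompose app/2: t = app(wrap(y2), y2),  3 = 3.
Bind t := app(wrap(y2), y2); no other remaining equation mentions t.
Delete trivial equation 3 = 3.
Decompose app/2: wrap(app(app(v, nil), 1)) = wrap(app(v, 1)),  wrap(true) = wrap(true).
Decompose wrap/1: app(app(v, nil), 1) = app(v, 1).
Decompose app/2: app(v, nil) = v,  1 = 1.
Occurs check fails: v occurs in app(v, nil); the equation v = app(v, nil) has no finite solution.

NO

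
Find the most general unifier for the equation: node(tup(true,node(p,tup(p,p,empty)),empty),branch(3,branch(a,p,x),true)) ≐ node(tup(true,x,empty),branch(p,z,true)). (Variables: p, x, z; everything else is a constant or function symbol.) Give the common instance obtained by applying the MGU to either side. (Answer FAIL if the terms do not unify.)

node(tup(true,node(3,tup(3,3,empty)),empty),branch(3,branch(a,3,node(3,tup(3,3,empty))),true))

Decompose node/2: tup(true,node(p,tup(p,p,empty)),empty) ≐ tup(true,x,empty),  branch(3,branch(a,p,x),true) ≐ branch(p,z,true).
Decompose tup/3: true ≐ true,  node(p,tup(p,p,empty)) ≐ x,  empty ≐ empty.
Delete trivial equation true ≐ true.
Bind x := node(p,tup(p,p,empty)); substituting into the one remaining equation that mentions x gives: branch(3,branch(a,p,node(p,tup(p,p,empty))),true) ≐ branch(p,z,true).
Delete trivial equation empty ≐ empty.
Decompose branch/3: 3 ≐ p,  branch(a,p,node(p,tup(p,p,empty))) ≐ z,  true ≐ true.
Bind p := 3; substituting into the one remaining equation that mentions p gives: branch(a,3,node(3,tup(3,3,empty))) ≐ z. Substituting into the earlier binding gives x := node(3,tup(3,3,empty)).
Bind z := branch(a,3,node(3,tup(3,3,empty))); no other remaining equation mentions z.
Delete trivial equation true ≐ true.
Applying the MGU to either side gives node(tup(true,node(3,tup(3,3,empty)),empty),branch(3,branch(a,3,node(3,tup(3,3,empty))),true)).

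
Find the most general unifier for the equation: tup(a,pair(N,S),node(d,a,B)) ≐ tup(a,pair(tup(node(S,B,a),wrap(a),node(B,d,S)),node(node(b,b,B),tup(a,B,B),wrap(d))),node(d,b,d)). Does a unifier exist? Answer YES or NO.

NO

Decompose tup/3: a ≐ a,  pair(N,S) ≐ pair(tup(node(S,B,a),wrap(a),node(B,d,S)),node(node(b,b,B),tup(a,B,B),wrap(d))),  node(d,a,B) ≐ node(d,b,d).
Delete trivial equation a ≐ a.
Decompose pair/2: N ≐ tup(node(S,B,a),wrap(a),node(B,d,S)),  S ≐ node(node(b,b,B),tup(a,B,B),wrap(d)).
Bind N := tup(node(S,B,a),wrap(a),node(B,d,S)); no other remaining equation mentions N.
Bind S := node(node(b,b,B),tup(a,B,B),wrap(d)); no other remaining equation mentions S. Substituting into the earlier binding gives N := tup(node(node(node(b,b,B),tup(a,B,B),wrap(d)),B,a),wrap(a),node(B,d,node(node(b,b,B),tup(a,B,B),wrap(d)))).
Decompose node/3: d ≐ d,  a ≐ b,  B ≐ d.
Delete trivial equation d ≐ d.
Clash: constants a and b differ; no unifier exists.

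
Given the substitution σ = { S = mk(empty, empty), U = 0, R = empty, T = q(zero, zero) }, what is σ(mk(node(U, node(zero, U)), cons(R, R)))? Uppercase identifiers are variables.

Replace each occurrence of U with 0.
Replace each occurrence of R with empty.
Result: mk(node(0, node(zero, 0)), cons(empty, empty)).

mk(node(0, node(zero, 0)), cons(empty, empty))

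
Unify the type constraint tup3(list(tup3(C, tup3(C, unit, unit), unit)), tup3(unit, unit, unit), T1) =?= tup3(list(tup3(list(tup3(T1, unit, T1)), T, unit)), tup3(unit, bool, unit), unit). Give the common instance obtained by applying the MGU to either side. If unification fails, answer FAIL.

Decompose tup3/3: list(tup3(C, tup3(C, unit, unit), unit)) =?= list(tup3(list(tup3(T1, unit, T1)), T, unit)),  tup3(unit, unit, unit) =?= tup3(unit, bool, unit),  T1 =?= unit.
Decompose list/1: tup3(C, tup3(C, unit, unit), unit) =?= tup3(list(tup3(T1, unit, T1)), T, unit).
Decompose tup3/3: C =?= list(tup3(T1, unit, T1)),  tup3(C, unit, unit) =?= T,  unit =?= unit.
Bind C := list(tup3(T1, unit, T1)); substituting into the one remaining equation that mentions C gives: tup3(list(tup3(T1, unit, T1)), unit, unit) =?= T.
Bind T := tup3(list(tup3(T1, unit, T1)), unit, unit); no other remaining equation mentions T.
Delete trivial equation unit =?= unit.
Decompose tup3/3: unit =?= unit,  unit =?= bool,  unit =?= unit.
Delete trivial equation unit =?= unit.
Clash: constants unit and bool differ; no unifier exists.

FAIL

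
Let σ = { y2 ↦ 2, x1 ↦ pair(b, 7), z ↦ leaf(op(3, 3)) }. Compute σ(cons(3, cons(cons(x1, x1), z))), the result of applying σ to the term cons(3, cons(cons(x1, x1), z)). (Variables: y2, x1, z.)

cons(3, cons(cons(pair(b, 7), pair(b, 7)), leaf(op(3, 3))))

Replace each occurrence of x1 with pair(b, 7).
Replace each occurrence of z with leaf(op(3, 3)).
Result: cons(3, cons(cons(pair(b, 7), pair(b, 7)), leaf(op(3, 3)))).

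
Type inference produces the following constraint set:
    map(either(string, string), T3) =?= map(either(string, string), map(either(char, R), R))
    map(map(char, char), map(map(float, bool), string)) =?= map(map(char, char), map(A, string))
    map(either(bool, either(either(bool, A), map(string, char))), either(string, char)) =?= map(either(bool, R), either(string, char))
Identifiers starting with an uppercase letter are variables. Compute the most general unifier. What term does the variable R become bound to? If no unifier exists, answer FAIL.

either(either(bool, map(float, bool)), map(string, char))

Decompose map/2: either(string, string) =?= either(string, string),  T3 =?= map(either(char, R), R).
Delete trivial equation either(string, string) =?= either(string, string).
Bind T3 := map(either(char, R), R); no other remaining equation mentions T3.
Decompose map/2: map(char, char) =?= map(char, char),  map(map(float, bool), string) =?= map(A, string).
Delete trivial equation map(char, char) =?= map(char, char).
Decompose map/2: map(float, bool) =?= A,  string =?= string.
Bind A := map(float, bool); substituting into the one remaining equation that mentions A gives: map(either(bool, either(either(bool, map(float, bool)), map(string, char))), either(string, char)) =?= map(either(bool, R), either(string, char)).
Delete trivial equation string =?= string.
Decompose map/2: either(bool, either(either(bool, map(float, bool)), map(string, char))) =?= either(bool, R),  either(string, char) =?= either(string, char).
Decompose either/2: bool =?= bool,  either(either(bool, map(float, bool)), map(string, char)) =?= R.
Delete trivial equation bool =?= bool.
Bind R := either(either(bool, map(float, bool)), map(string, char)); no other remaining equation mentions R. Substituting into the earlier binding gives T3 := map(either(char, either(either(bool, map(float, bool)), map(string, char))), either(either(bool, map(float, bool)), map(string, char))).
Delete trivial equation either(string, char) =?= either(string, char).
MGU = { T3 -> map(either(char, either(either(bool, map(float, bool)), map(string, char))), either(either(bool, map(float, bool)), map(string, char))), A -> map(float, bool), R -> either(either(bool, map(float, bool)), map(string, char)) }, so R -> either(either(bool, map(float, bool)), map(string, char)).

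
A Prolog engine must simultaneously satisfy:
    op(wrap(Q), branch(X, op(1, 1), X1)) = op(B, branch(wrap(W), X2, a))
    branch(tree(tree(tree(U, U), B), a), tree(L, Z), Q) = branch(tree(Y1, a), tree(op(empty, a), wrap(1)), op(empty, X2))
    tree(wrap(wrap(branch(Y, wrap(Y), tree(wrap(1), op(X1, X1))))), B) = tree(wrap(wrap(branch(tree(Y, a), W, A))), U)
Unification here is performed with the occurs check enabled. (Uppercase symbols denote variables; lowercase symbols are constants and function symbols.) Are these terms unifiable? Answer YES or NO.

Decompose op/2: wrap(Q) = B,  branch(X, op(1, 1), X1) = branch(wrap(W), X2, a).
Bind B := wrap(Q); substituting into the 2 remaining equations that mention B gives: branch(tree(tree(tree(U, U), wrap(Q)), a), tree(L, Z), Q) = branch(tree(Y1, a), tree(op(empty, a), wrap(1)), op(empty, X2)),  tree(wrap(wrap(branch(Y, wrap(Y), tree(wrap(1), op(X1, X1))))), wrap(Q)) = tree(wrap(wrap(branch(tree(Y, a), W, A))), U).
Decompose branch/3: X = wrap(W),  op(1, 1) = X2,  X1 = a.
Bind X := wrap(W); no other remaining equation mentions X.
Bind X2 := op(1, 1); substituting into the one remaining equation that mentions X2 gives: branch(tree(tree(tree(U, U), wrap(Q)), a), tree(L, Z), Q) = branch(tree(Y1, a), tree(op(empty, a), wrap(1)), op(empty, op(1, 1))).
Bind X1 := a; substituting into the one remaining equation that mentions X1 gives: tree(wrap(wrap(branch(Y, wrap(Y), tree(wrap(1), op(a, a))))), wrap(Q)) = tree(wrap(wrap(branch(tree(Y, a), W, A))), U).
Decompose branch/3: tree(tree(tree(U, U), wrap(Q)), a) = tree(Y1, a),  tree(L, Z) = tree(op(empty, a), wrap(1)),  Q = op(empty, op(1, 1)).
Decompose tree/2: tree(tree(U, U), wrap(Q)) = Y1,  a = a.
Bind Y1 := tree(tree(U, U), wrap(Q)); no other remaining equation mentions Y1.
Delete trivial equation a = a.
Decompose tree/2: L = op(empty, a),  Z = wrap(1).
Bind L := op(empty, a); no other remaining equation mentions L.
Bind Z := wrap(1); no other remaining equation mentions Z.
Bind Q := op(empty, op(1, 1)); substituting into the remaining equation gives: tree(wrap(wrap(branch(Y, wrap(Y), tree(wrap(1), op(a, a))))), wrap(op(empty, op(1, 1)))) = tree(wrap(wrap(branch(tree(Y, a), W, A))), U). Substituting into the earlier bindings gives B := wrap(op(empty, op(1, 1))), Y1 := tree(tree(U, U), wrap(op(empty, op(1, 1)))).
Decompose tree/2: wrap(wrap(branch(Y, wrap(Y), tree(wrap(1), op(a, a))))) = wrap(wrap(branch(tree(Y, a), W, A))),  wrap(op(empty, op(1, 1))) = U.
Decompose wrap/1: wrap(branch(Y, wrap(Y), tree(wrap(1), op(a, a)))) = wrap(branch(tree(Y, a), W, A)).
Decompose wrap/1: branch(Y, wrap(Y), tree(wrap(1), op(a, a))) = branch(tree(Y, a), W, A).
Decompose branch/3: Y = tree(Y, a),  wrap(Y) = W,  tree(wrap(1), op(a, a)) = A.
Occurs check fails: Y occurs in tree(Y, a); the equation Y = tree(Y, a) has no finite solution.

NO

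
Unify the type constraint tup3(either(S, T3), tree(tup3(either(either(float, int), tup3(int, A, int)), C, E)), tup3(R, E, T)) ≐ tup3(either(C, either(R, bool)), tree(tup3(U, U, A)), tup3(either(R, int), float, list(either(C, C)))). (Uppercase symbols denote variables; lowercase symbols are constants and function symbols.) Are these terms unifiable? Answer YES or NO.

NO

Decompose tup3/3: either(S, T3) ≐ either(C, either(R, bool)),  tree(tup3(either(either(float, int), tup3(int, A, int)), C, E)) ≐ tree(tup3(U, U, A)),  tup3(R, E, T) ≐ tup3(either(R, int), float, list(either(C, C))).
Decompose either/2: S ≐ C,  T3 ≐ either(R, bool).
Bind S := C; no other remaining equation mentions S.
Bind T3 := either(R, bool); no other remaining equation mentions T3.
Decompose tree/1: tup3(either(either(float, int), tup3(int, A, int)), C, E) ≐ tup3(U, U, A).
Decompose tup3/3: either(either(float, int), tup3(int, A, int)) ≐ U,  C ≐ U,  E ≐ A.
Bind U := either(either(float, int), tup3(int, A, int)); substituting into the one remaining equation that mentions U gives: C ≐ either(either(float, int), tup3(int, A, int)).
Bind C := either(either(float, int), tup3(int, A, int)); substituting into the one remaining equation that mentions C gives: tup3(R, E, T) ≐ tup3(either(R, int), float, list(either(either(either(float, int), tup3(int, A, int)), either(either(float, int), tup3(int, A, int))))). Substituting into the earlier binding gives S := either(either(float, int), tup3(int, A, int)).
Bind E := A; substituting into the remaining equation gives: tup3(R, A, T) ≐ tup3(either(R, int), float, list(either(either(either(float, int), tup3(int, A, int)), either(either(float, int), tup3(int, A, int))))).
Decompose tup3/3: R ≐ either(R, int),  A ≐ float,  T ≐ list(either(either(either(float, int), tup3(int, A, int)), either(either(float, int), tup3(int, A, int)))).
Occurs check fails: R occurs in either(R, int); the equation R ≐ either(R, int) has no finite solution.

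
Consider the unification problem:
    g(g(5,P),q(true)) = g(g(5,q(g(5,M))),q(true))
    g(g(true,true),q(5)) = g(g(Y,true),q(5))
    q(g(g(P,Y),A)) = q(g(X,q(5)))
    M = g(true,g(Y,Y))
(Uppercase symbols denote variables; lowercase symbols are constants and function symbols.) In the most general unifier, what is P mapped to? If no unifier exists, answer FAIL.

Decompose g/2: g(5,P) = g(5,q(g(5,M))),  q(true) = q(true).
Decompose g/2: 5 = 5,  P = q(g(5,M)).
Delete trivial equation 5 = 5.
Bind P := q(g(5,M)); substituting into the one remaining equation that mentions P gives: q(g(g(q(g(5,M)),Y),A)) = q(g(X,q(5))).
Delete trivial equation q(true) = q(true).
Decompose g/2: g(true,true) = g(Y,true),  q(5) = q(5).
Decompose g/2: true = Y,  true = true.
Bind Y := true; substituting into the 2 remaining equations that mention Y gives: q(g(g(q(g(5,M)),true),A)) = q(g(X,q(5))),  M = g(true,g(true,true)).
Delete trivial equation true = true.
Delete trivial equation q(5) = q(5).
Decompose q/1: g(g(q(g(5,M)),true),A) = g(X,q(5)).
Decompose g/2: g(q(g(5,M)),true) = X,  A = q(5).
Bind X := g(q(g(5,M)),true); no other remaining equation mentions X.
Bind A := q(5); no other remaining equation mentions A.
Bind M := g(true,g(true,true)). Substituting into the earlier bindings gives P := q(g(5,g(true,g(true,true)))), X := g(q(g(5,g(true,g(true,true)))),true).
MGU = { P -> q(g(5,g(true,g(true,true)))), Y -> true, X -> g(q(g(5,g(true,g(true,true)))),true), A -> q(5), M -> g(true,g(true,true)) }, so P -> q(g(5,g(true,g(true,true)))).

q(g(5,g(true,g(true,true))))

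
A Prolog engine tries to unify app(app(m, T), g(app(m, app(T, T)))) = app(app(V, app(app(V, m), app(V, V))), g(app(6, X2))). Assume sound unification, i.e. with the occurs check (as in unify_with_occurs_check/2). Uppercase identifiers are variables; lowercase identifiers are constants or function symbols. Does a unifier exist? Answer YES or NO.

NO

Decompose app/2: app(m, T) = app(V, app(app(V, m), app(V, V))),  g(app(m, app(T, T))) = g(app(6, X2)).
Decompose app/2: m = V,  T = app(app(V, m), app(V, V)).
Bind V := m; substituting into the one remaining equation that mentions V gives: T = app(app(m, m), app(m, m)).
Bind T := app(app(m, m), app(m, m)); substituting into the remaining equation gives: g(app(m, app(app(app(m, m), app(m, m)), app(app(m, m), app(m, m))))) = g(app(6, X2)).
Decompose g/1: app(m, app(app(app(m, m), app(m, m)), app(app(m, m), app(m, m)))) = app(6, X2).
Decompose app/2: m = 6,  app(app(app(m, m), app(m, m)), app(app(m, m), app(m, m))) = X2.
Clash: constants m and 6 differ; no unifier exists.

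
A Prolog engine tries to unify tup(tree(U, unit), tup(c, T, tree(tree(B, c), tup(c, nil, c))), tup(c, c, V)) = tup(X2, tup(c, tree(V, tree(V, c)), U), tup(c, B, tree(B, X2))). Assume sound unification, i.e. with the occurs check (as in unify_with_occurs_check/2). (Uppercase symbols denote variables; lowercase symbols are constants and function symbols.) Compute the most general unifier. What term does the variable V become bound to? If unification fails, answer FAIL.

tree(c, tree(tree(tree(c, c), tup(c, nil, c)), unit))

Decompose tup/3: tree(U, unit) = X2,  tup(c, T, tree(tree(B, c), tup(c, nil, c))) = tup(c, tree(V, tree(V, c)), U),  tup(c, c, V) = tup(c, B, tree(B, X2)).
Bind X2 := tree(U, unit); substituting into the one remaining equation that mentions X2 gives: tup(c, c, V) = tup(c, B, tree(B, tree(U, unit))).
Decompose tup/3: c = c,  T = tree(V, tree(V, c)),  tree(tree(B, c), tup(c, nil, c)) = U.
Delete trivial equation c = c.
Bind T := tree(V, tree(V, c)); no other remaining equation mentions T.
Bind U := tree(tree(B, c), tup(c, nil, c)); substituting into the remaining equation gives: tup(c, c, V) = tup(c, B, tree(B, tree(tree(tree(B, c), tup(c, nil, c)), unit))). Substituting into the earlier binding gives X2 := tree(tree(tree(B, c), tup(c, nil, c)), unit).
Decompose tup/3: c = c,  c = B,  V = tree(B, tree(tree(tree(B, c), tup(c, nil, c)), unit)).
Delete trivial equation c = c.
Bind B := c; substituting into the remaining equation gives: V = tree(c, tree(tree(tree(c, c), tup(c, nil, c)), unit)). Substituting into the earlier bindings gives X2 := tree(tree(tree(c, c), tup(c, nil, c)), unit), U := tree(tree(c, c), tup(c, nil, c)).
Bind V := tree(c, tree(tree(tree(c, c), tup(c, nil, c)), unit)). Substituting into the earlier binding gives T := tree(tree(c, tree(tree(tree(c, c), tup(c, nil, c)), unit)), tree(tree(c, tree(tree(tree(c, c), tup(c, nil, c)), unit)), c)).
MGU = { X2 = tree(tree(tree(c, c), tup(c, nil, c)), unit), T = tree(tree(c, tree(tree(tree(c, c), tup(c, nil, c)), unit)), tree(tree(c, tree(tree(tree(c, c), tup(c, nil, c)), unit)), c)), U = tree(tree(c, c), tup(c, nil, c)), B = c, V = tree(c, tree(tree(tree(c, c), tup(c, nil, c)), unit)) }, so V = tree(c, tree(tree(tree(c, c), tup(c, nil, c)), unit)).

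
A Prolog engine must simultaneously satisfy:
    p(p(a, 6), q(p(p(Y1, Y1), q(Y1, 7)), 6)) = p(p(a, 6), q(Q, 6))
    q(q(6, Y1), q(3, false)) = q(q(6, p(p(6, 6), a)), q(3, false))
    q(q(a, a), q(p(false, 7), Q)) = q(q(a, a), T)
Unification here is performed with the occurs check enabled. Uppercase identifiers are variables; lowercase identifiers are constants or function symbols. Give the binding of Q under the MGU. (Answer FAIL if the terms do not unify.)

Decompose p/2: p(a, 6) = p(a, 6),  q(p(p(Y1, Y1), q(Y1, 7)), 6) = q(Q, 6).
Delete trivial equation p(a, 6) = p(a, 6).
Decompose q/2: p(p(Y1, Y1), q(Y1, 7)) = Q,  6 = 6.
Bind Q := p(p(Y1, Y1), q(Y1, 7)); substituting into the one remaining equation that mentions Q gives: q(q(a, a), q(p(false, 7), p(p(Y1, Y1), q(Y1, 7)))) = q(q(a, a), T).
Delete trivial equation 6 = 6.
Decompose q/2: q(6, Y1) = q(6, p(p(6, 6), a)),  q(3, false) = q(3, false).
Decompose q/2: 6 = 6,  Y1 = p(p(6, 6), a).
Delete trivial equation 6 = 6.
Bind Y1 := p(p(6, 6), a); substituting into the one remaining equation that mentions Y1 gives: q(q(a, a), q(p(false, 7), p(p(p(p(6, 6), a), p(p(6, 6), a)), q(p(p(6, 6), a), 7)))) = q(q(a, a), T). Substituting into the earlier binding gives Q := p(p(p(p(6, 6), a), p(p(6, 6), a)), q(p(p(6, 6), a), 7)).
Delete trivial equation q(3, false) = q(3, false).
Decompose q/2: q(a, a) = q(a, a),  q(p(false, 7), p(p(p(p(6, 6), a), p(p(6, 6), a)), q(p(p(6, 6), a), 7))) = T.
Delete trivial equation q(a, a) = q(a, a).
Bind T := q(p(false, 7), p(p(p(p(6, 6), a), p(p(6, 6), a)), q(p(p(6, 6), a), 7))).
MGU = { Q ↦ p(p(p(p(6, 6), a), p(p(6, 6), a)), q(p(p(6, 6), a), 7)), Y1 ↦ p(p(6, 6), a), T ↦ q(p(false, 7), p(p(p(p(6, 6), a), p(p(6, 6), a)), q(p(p(6, 6), a), 7))) }, so Q ↦ p(p(p(p(6, 6), a), p(p(6, 6), a)), q(p(p(6, 6), a), 7)).

p(p(p(p(6, 6), a), p(p(6, 6), a)), q(p(p(6, 6), a), 7))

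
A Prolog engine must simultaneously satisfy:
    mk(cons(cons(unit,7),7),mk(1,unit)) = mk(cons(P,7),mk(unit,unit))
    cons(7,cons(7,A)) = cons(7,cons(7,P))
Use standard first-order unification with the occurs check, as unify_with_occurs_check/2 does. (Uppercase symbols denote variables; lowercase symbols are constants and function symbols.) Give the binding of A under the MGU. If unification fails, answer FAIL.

FAIL

Decompose mk/2: cons(cons(unit,7),7) = cons(P,7),  mk(1,unit) = mk(unit,unit).
Decompose cons/2: cons(unit,7) = P,  7 = 7.
Bind P := cons(unit,7); substituting into the one remaining equation that mentions P gives: cons(7,cons(7,A)) = cons(7,cons(7,cons(unit,7))).
Delete trivial equation 7 = 7.
Decompose mk/2: 1 = unit,  unit = unit.
Clash: constants 1 and unit differ; no unifier exists.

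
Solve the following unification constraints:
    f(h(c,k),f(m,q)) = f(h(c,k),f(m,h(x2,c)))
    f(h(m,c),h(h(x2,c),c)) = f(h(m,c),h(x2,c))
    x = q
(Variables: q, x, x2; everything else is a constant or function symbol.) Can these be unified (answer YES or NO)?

Decompose f/2: h(c,k) = h(c,k),  f(m,q) = f(m,h(x2,c)).
Delete trivial equation h(c,k) = h(c,k).
Decompose f/2: m = m,  q = h(x2,c).
Delete trivial equation m = m.
Bind q := h(x2,c); substituting into the one remaining equation that mentions q gives: x = h(x2,c).
Decompose f/2: h(m,c) = h(m,c),  h(h(x2,c),c) = h(x2,c).
Delete trivial equation h(m,c) = h(m,c).
Decompose h/2: h(x2,c) = x2,  c = c.
Occurs check fails: x2 occurs in h(x2,c); the equation x2 = h(x2,c) has no finite solution.

NO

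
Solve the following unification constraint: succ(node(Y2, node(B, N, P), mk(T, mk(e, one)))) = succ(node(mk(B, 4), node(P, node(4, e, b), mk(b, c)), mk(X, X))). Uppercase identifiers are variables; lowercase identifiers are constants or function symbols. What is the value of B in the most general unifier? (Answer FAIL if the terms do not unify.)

mk(b, c)

Decompose succ/1: node(Y2, node(B, N, P), mk(T, mk(e, one))) = node(mk(B, 4), node(P, node(4, e, b), mk(b, c)), mk(X, X)).
Decompose node/3: Y2 = mk(B, 4),  node(B, N, P) = node(P, node(4, e, b), mk(b, c)),  mk(T, mk(e, one)) = mk(X, X).
Bind Y2 := mk(B, 4); no other remaining equation mentions Y2.
Decompose node/3: B = P,  N = node(4, e, b),  P = mk(b, c).
Bind B := P; no other remaining equation mentions B. Substituting into the earlier binding gives Y2 := mk(P, 4).
Bind N := node(4, e, b); no other remaining equation mentions N.
Bind P := mk(b, c); no other remaining equation mentions P. Substituting into the earlier bindings gives Y2 := mk(mk(b, c), 4), B := mk(b, c).
Decompose mk/2: T = X,  mk(e, one) = X.
Bind T := X; no other remaining equation mentions T.
Bind X := mk(e, one). Substituting into the earlier binding gives T := mk(e, one).
MGU = { Y2 ↦ mk(mk(b, c), 4), B ↦ mk(b, c), N ↦ node(4, e, b), P ↦ mk(b, c), T ↦ mk(e, one), X ↦ mk(e, one) }, so B ↦ mk(b, c).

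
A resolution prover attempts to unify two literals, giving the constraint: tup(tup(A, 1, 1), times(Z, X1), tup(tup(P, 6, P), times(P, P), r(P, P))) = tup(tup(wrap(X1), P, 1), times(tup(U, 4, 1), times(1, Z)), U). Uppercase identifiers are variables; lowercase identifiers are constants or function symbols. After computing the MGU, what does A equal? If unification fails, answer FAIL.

wrap(times(1, tup(tup(tup(1, 6, 1), times(1, 1), r(1, 1)), 4, 1)))

Decompose tup/3: tup(A, 1, 1) = tup(wrap(X1), P, 1),  times(Z, X1) = times(tup(U, 4, 1), times(1, Z)),  tup(tup(P, 6, P), times(P, P), r(P, P)) = U.
Decompose tup/3: A = wrap(X1),  1 = P,  1 = 1.
Bind A := wrap(X1); no other remaining equation mentions A.
Bind P := 1; substituting into the one remaining equation that mentions P gives: tup(tup(1, 6, 1), times(1, 1), r(1, 1)) = U.
Delete trivial equation 1 = 1.
Decompose times/2: Z = tup(U, 4, 1),  X1 = times(1, Z).
Bind Z := tup(U, 4, 1); substituting into the one remaining equation that mentions Z gives: X1 = times(1, tup(U, 4, 1)).
Bind X1 := times(1, tup(U, 4, 1)); no other remaining equation mentions X1. Substituting into the earlier binding gives A := wrap(times(1, tup(U, 4, 1))).
Bind U := tup(tup(1, 6, 1), times(1, 1), r(1, 1)). Substituting into the earlier bindings gives A := wrap(times(1, tup(tup(tup(1, 6, 1), times(1, 1), r(1, 1)), 4, 1))), Z := tup(tup(tup(1, 6, 1), times(1, 1), r(1, 1)), 4, 1), X1 := times(1, tup(tup(tup(1, 6, 1), times(1, 1), r(1, 1)), 4, 1)).
MGU = { A -> wrap(times(1, tup(tup(tup(1, 6, 1), times(1, 1), r(1, 1)), 4, 1))), P -> 1, Z -> tup(tup(tup(1, 6, 1), times(1, 1), r(1, 1)), 4, 1), X1 -> times(1, tup(tup(tup(1, 6, 1), times(1, 1), r(1, 1)), 4, 1)), U -> tup(tup(1, 6, 1), times(1, 1), r(1, 1)) }, so A -> wrap(times(1, tup(tup(tup(1, 6, 1), times(1, 1), r(1, 1)), 4, 1))).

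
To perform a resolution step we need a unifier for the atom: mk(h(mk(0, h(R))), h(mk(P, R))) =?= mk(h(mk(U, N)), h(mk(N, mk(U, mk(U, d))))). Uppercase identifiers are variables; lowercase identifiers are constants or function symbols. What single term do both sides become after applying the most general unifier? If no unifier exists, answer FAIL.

Decompose mk/2: h(mk(0, h(R))) =?= h(mk(U, N)),  h(mk(P, R)) =?= h(mk(N, mk(U, mk(U, d)))).
Decompose h/1: mk(0, h(R)) =?= mk(U, N).
Decompose mk/2: 0 =?= U,  h(R) =?= N.
Bind U := 0; substituting into the one remaining equation that mentions U gives: h(mk(P, R)) =?= h(mk(N, mk(0, mk(0, d)))).
Bind N := h(R); substituting into the remaining equation gives: h(mk(P, R)) =?= h(mk(h(R), mk(0, mk(0, d)))).
Decompose h/1: mk(P, R) =?= mk(h(R), mk(0, mk(0, d))).
Decompose mk/2: P =?= h(R),  R =?= mk(0, mk(0, d)).
Bind P := h(R); no other remaining equation mentions P.
Bind R := mk(0, mk(0, d)). Substituting into the earlier bindings gives N := h(mk(0, mk(0, d))), P := h(mk(0, mk(0, d))).
Applying the MGU to either side gives mk(h(mk(0, h(mk(0, mk(0, d))))), h(mk(h(mk(0, mk(0, d))), mk(0, mk(0, d))))).

mk(h(mk(0, h(mk(0, mk(0, d))))), h(mk(h(mk(0, mk(0, d))), mk(0, mk(0, d)))))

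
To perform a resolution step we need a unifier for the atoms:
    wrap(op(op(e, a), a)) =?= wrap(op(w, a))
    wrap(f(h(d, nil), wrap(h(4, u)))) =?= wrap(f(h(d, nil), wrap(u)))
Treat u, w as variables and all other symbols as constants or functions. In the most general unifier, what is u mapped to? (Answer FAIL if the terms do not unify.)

FAIL

Decompose wrap/1: op(op(e, a), a) =?= op(w, a).
Decompose op/2: op(e, a) =?= w,  a =?= a.
Bind w := op(e, a); no other remaining equation mentions w.
Delete trivial equation a =?= a.
Decompose wrap/1: f(h(d, nil), wrap(h(4, u))) =?= f(h(d, nil), wrap(u)).
Decompose f/2: h(d, nil) =?= h(d, nil),  wrap(h(4, u)) =?= wrap(u).
Delete trivial equation h(d, nil) =?= h(d, nil).
Decompose wrap/1: h(4, u) =?= u.
Occurs check fails: u occurs in h(4, u); the equation u =?= h(4, u) has no finite solution.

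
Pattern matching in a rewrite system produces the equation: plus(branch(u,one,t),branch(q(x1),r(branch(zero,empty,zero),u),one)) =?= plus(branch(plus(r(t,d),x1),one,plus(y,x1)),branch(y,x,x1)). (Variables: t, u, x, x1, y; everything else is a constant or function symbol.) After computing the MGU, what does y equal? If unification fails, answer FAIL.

q(one)

Decompose plus/2: branch(u,one,t) =?= branch(plus(r(t,d),x1),one,plus(y,x1)),  branch(q(x1),r(branch(zero,empty,zero),u),one) =?= branch(y,x,x1).
Decompose branch/3: u =?= plus(r(t,d),x1),  one =?= one,  t =?= plus(y,x1).
Bind u := plus(r(t,d),x1); substituting into the one remaining equation that mentions u gives: branch(q(x1),r(branch(zero,empty,zero),plus(r(t,d),x1)),one) =?= branch(y,x,x1).
Delete trivial equation one =?= one.
Bind t := plus(y,x1); substituting into the remaining equation gives: branch(q(x1),r(branch(zero,empty,zero),plus(r(plus(y,x1),d),x1)),one) =?= branch(y,x,x1). Substituting into the earlier binding gives u := plus(r(plus(y,x1),d),x1).
Decompose branch/3: q(x1) =?= y,  r(branch(zero,empty,zero),plus(r(plus(y,x1),d),x1)) =?= x,  one =?= x1.
Bind y := q(x1); substituting into the one remaining equation that mentions y gives: r(branch(zero,empty,zero),plus(r(plus(q(x1),x1),d),x1)) =?= x. Substituting into the earlier bindings gives u := plus(r(plus(q(x1),x1),d),x1), t := plus(q(x1),x1).
Bind x := r(branch(zero,empty,zero),plus(r(plus(q(x1),x1),d),x1)); no other remaining equation mentions x.
Bind x1 := one. Substituting into the earlier bindings gives u := plus(r(plus(q(one),one),d),one), t := plus(q(one),one), y := q(one), x := r(branch(zero,empty,zero),plus(r(plus(q(one),one),d),one)).
MGU = { u := plus(r(plus(q(one),one),d),one), t := plus(q(one),one), y := q(one), x := r(branch(zero,empty,zero),plus(r(plus(q(one),one),d),one)), x1 := one }, so y := q(one).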